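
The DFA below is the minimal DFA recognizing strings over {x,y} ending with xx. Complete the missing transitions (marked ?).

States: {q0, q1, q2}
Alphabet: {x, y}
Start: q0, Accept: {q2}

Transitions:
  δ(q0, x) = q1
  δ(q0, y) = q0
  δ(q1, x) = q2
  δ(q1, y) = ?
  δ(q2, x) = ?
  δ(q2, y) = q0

From the language and accept set, identify what each state tracks — q0: last symbol not x; q1: one trailing x; q2: two trailing x's.
Each missing δ(q, a) is the state matching the new tracked value after reading a.
δ(q1, y) = q0; δ(q2, x) = q2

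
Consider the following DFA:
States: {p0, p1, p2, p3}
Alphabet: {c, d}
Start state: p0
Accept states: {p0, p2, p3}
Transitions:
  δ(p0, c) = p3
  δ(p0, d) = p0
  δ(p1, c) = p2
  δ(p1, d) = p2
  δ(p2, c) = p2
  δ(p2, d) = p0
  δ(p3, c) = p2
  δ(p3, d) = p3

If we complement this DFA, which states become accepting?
Complement accept states = All states \ Original accept states
= {p0, p1, p2, p3} \ {p0, p2, p3}
{p1}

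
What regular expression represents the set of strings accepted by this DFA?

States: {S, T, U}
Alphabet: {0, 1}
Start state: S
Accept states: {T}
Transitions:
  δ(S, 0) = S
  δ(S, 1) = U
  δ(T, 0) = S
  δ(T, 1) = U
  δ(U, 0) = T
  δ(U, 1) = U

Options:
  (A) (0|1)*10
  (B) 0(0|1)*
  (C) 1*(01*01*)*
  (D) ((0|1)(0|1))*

Check each option against the DFA on short strings; one disagreement eliminates an option:
  (A) (0|1)*10: agrees with the DFA on every string of length ≤ 6
  (B) 0(0|1)*: on '0' the DFA goes S → S and rejects (S ∉ Accept), but the regex matches it → eliminate
  (C) 1*(01*01*)*: on ε the DFA stays in S and rejects (S ∉ Accept), but the regex matches it → eliminate
  (D) ((0|1)(0|1))*: on ε the DFA stays in S and rejects (S ∉ Accept), but the regex matches it → eliminate
Only (A) is consistent with the DFA.
(A) (0|1)*10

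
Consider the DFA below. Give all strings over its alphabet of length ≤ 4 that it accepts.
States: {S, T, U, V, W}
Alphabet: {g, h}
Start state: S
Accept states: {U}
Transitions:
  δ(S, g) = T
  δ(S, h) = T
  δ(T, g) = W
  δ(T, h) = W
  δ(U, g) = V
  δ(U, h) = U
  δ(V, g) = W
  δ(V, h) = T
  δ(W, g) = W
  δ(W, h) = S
None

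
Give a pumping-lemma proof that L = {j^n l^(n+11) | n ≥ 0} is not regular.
Assume L is regular with pumping length p. Idea: pumping the j-block breaks the fixed offset of 11.
Choose s = j^p l^(p+11) ∈ L. By the pumping lemma, s = xyz with |xy| ≤ p, |y| > 0, so y = j^k with k ≥ 1. Then xy²z = j^(p+k) l^(p+11). For this to be in L we would need p+11 = (p+k)+11, i.e. k = 0, contradicting k ≥ 1. So xy²z ∉ L.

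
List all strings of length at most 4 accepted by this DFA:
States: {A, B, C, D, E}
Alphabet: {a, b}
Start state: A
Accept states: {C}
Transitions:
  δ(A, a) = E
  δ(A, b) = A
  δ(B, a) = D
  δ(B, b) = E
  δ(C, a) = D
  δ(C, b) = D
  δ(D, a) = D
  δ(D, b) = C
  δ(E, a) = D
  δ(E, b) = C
ab, aab, bab, aaab, abab, abbb, baab, bbab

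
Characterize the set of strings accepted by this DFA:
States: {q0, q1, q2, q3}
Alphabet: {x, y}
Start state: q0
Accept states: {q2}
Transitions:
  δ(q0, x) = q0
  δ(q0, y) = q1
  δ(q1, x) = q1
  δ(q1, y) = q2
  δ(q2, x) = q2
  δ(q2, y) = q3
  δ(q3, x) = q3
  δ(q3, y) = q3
Testing a few strings:
  'yxx' → reject
  'xx' → reject
  'yxy' → accept
  'y' → reject
State roles: q0=zero y's; q1=one y; q2=two y's; q3=≥ three y's (dead)
All strings over {x,y} containing exactly two y's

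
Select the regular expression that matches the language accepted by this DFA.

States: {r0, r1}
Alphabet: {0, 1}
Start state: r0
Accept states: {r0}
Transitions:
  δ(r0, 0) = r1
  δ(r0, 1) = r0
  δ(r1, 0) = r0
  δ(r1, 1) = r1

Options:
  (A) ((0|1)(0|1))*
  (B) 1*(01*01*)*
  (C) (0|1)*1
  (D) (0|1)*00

Check each option against the DFA on short strings; one disagreement eliminates an option:
  (A) ((0|1)(0|1))*: on '1' the DFA goes r0 → r0 and accepts (r0 ∈ Accept), but the regex does not match it → eliminate
  (B) 1*(01*01*)*: agrees with the DFA on every string of length ≤ 6
  (C) (0|1)*1: on ε the DFA stays in r0 and accepts (r0 ∈ Accept), but the regex does not match it → eliminate
  (D) (0|1)*00: on ε the DFA stays in r0 and accepts (r0 ∈ Accept), but the regex does not match it → eliminate
Only (B) is consistent with the DFA.
(B) 1*(01*01*)*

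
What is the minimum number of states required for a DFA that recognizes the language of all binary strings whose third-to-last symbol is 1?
By Myhill–Nerode, count the distinguishable equivalence classes: 2^3 = 8 classes — the DFA must remember the last 3 symbols read; every pair of distinct length-3 suffixes is distinguishable by some continuation.
8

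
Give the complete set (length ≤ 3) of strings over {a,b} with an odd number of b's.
b, ab, ba, aab, aba, baa, bbb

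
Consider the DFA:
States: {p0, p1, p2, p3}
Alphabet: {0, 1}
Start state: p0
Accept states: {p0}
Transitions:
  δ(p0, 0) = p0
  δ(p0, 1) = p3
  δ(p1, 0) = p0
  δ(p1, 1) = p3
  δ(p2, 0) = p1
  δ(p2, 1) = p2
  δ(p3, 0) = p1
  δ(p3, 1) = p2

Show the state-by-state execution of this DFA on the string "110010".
read '1': p0 → p3
  read '1': p3 → p2
  read '0': p2 → p1
  read '0': p1 → p0
  read '1': p0 → p3
  read '0': p3 → p1
p0 -> p3 -> p2 -> p1 -> p0 -> p3 -> p1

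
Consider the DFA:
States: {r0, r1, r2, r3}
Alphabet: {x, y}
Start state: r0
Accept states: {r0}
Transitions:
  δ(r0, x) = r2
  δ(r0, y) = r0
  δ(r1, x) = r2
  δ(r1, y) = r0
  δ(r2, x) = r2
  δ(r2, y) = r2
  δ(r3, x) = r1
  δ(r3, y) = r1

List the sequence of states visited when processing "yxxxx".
read 'y': r0 → r0
  read 'x': r0 → r2
  read 'x': r2 → r2
  read 'x': r2 → r2
  read 'x': r2 → r2
r0 -> r0 -> r2 -> r2 -> r2 -> r2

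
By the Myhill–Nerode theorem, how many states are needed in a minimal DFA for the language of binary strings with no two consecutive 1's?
By Myhill–Nerode, count the distinguishable equivalence classes: three classes — safe with last≠1 / safe with last=1 / 11 seen (dead).
3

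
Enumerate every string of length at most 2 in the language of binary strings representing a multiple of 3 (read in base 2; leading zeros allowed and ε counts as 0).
ε, 0, 00, 11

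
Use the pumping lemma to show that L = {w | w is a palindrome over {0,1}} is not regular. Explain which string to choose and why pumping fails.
Assume L is regular with pumping length p. Idea: pumping the leading 0-block breaks the symmetry.
Choose s = 0^p 1 0^p (a palindrome of length 2p+1 ≥ p). By the pumping lemma, s = xyz with |xy| ≤ p, |y| > 0, so y = 0^k with k > 0 (xy lies entirely in the first 0^p). Then xy²z = 0^(p+k) 1 0^p, which is not a palindrome since p+k ≠ p.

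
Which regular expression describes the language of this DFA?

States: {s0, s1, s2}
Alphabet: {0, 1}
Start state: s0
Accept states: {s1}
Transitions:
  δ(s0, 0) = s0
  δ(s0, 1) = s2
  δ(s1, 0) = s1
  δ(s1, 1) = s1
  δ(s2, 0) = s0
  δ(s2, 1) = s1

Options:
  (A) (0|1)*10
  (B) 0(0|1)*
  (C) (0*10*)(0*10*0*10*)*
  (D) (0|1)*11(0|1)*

Check each option against the DFA on short strings; one disagreement eliminates an option:
  (A) (0|1)*10: on '10' the DFA goes s0 → s2 → s0 and rejects (s0 ∉ Accept), but the regex matches it → eliminate
  (B) 0(0|1)*: on '0' the DFA goes s0 → s0 and rejects (s0 ∉ Accept), but the regex matches it → eliminate
  (C) (0*10*)(0*10*0*10*)*: on '1' the DFA goes s0 → s2 and rejects (s2 ∉ Accept), but the regex matches it → eliminate
  (D) (0|1)*11(0|1)*: agrees with the DFA on every string of length ≤ 6
Only (D) is consistent with the DFA.
(D) (0|1)*11(0|1)*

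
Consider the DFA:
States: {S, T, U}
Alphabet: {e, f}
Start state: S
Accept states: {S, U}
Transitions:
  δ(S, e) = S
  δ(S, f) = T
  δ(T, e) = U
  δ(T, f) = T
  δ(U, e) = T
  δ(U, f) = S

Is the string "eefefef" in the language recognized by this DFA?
Processing string "eefefef":
  S --e--> S
  S --e--> S
  S --f--> T
  T --e--> U
  U --f--> S
  S --e--> S
  S --f--> T
Final state: T
Accept states: {S, U}
No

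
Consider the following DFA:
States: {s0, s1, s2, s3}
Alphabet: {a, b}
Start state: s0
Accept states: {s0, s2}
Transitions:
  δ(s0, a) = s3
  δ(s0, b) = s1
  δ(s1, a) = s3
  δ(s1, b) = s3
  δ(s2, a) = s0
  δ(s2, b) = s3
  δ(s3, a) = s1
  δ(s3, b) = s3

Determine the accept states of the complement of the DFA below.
Complement accept states = All states \ Original accept states
= {s0, s1, s2, s3} \ {s0, s2}
{s1, s3}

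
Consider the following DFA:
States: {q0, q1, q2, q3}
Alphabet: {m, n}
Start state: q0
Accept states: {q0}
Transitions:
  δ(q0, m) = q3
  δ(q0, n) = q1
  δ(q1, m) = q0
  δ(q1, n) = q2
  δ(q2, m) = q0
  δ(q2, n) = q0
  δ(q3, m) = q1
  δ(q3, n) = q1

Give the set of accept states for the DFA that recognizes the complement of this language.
Complement accept states = All states \ Original accept states
= {q0, q1, q2, q3} \ {q0}
{q1, q2, q3}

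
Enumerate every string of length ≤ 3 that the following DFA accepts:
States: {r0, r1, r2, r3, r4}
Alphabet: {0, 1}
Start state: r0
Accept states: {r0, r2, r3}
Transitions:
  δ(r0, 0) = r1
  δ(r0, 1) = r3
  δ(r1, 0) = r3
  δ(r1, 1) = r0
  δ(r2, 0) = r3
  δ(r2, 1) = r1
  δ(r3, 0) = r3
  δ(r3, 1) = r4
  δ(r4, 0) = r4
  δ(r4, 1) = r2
ε, 1, 00, 01, 10, 000, 011, 100, 111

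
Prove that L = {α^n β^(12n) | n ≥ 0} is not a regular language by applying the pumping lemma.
Assume L is regular with pumping length p. Idea: pumping the α-block breaks the 1:12 ratio.
Choose s = α^p β^(12p) (length 13p ≥ p). By the pumping lemma, s = xyz with |xy| ≤ p, |y| > 0, so y = α^k with k ≥ 1. Then xy²z = α^(p+k) β^(12p). For this to be in L we would need 12p = 12(p+k), i.e. 12k = 0, contradicting k ≥ 1. So xy²z ∉ L.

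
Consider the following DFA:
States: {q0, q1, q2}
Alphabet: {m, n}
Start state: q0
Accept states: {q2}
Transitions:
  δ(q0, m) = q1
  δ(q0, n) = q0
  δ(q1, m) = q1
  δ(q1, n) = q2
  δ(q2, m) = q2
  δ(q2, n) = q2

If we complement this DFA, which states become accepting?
Complement accept states = All states \ Original accept states
= {q0, q1, q2} \ {q2}
{q0, q1}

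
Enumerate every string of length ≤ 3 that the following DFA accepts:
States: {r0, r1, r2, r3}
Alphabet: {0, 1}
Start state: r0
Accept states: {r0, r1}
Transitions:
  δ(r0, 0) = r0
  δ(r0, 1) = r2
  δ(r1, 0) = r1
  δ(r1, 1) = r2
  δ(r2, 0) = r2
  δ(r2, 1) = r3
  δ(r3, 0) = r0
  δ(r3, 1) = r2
ε, 0, 00, 000, 110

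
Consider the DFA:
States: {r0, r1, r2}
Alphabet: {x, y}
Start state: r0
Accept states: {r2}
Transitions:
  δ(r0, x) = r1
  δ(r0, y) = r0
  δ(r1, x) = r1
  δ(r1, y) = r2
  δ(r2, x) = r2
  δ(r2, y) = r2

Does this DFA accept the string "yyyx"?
Processing string "yyyx":
  r0 --y--> r0
  r0 --y--> r0
  r0 --y--> r0
  r0 --x--> r1
Final state: r1
Accept states: {r2}
No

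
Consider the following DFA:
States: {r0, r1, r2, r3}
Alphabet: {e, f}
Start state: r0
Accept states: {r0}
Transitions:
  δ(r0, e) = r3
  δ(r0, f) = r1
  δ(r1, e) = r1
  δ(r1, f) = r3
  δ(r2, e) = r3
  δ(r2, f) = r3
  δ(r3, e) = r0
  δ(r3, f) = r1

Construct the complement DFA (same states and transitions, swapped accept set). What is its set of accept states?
Complement accept states = All states \ Original accept states
= {r0, r1, r2, r3} \ {r0}
{r1, r2, r3}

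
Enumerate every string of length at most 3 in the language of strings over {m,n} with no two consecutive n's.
ε, m, n, mm, mn, nm, mmm, mmn, mnm, nmm, nmn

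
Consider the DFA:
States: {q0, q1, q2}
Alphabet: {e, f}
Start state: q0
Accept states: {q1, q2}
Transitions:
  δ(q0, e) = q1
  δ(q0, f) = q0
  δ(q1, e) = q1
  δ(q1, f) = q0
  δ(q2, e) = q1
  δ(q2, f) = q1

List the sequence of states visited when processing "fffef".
read 'f': q0 → q0
  read 'f': q0 → q0
  read 'f': q0 → q0
  read 'e': q0 → q1
  read 'f': q1 → q0
q0 -> q0 -> q0 -> q0 -> q1 -> q0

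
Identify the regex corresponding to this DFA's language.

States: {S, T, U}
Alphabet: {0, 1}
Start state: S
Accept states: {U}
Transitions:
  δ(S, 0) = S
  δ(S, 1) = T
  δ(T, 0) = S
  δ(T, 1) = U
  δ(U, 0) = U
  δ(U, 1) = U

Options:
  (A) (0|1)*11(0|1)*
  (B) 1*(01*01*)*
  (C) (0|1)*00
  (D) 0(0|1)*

Check each option against the DFA on short strings; one disagreement eliminates an option:
  (A) (0|1)*11(0|1)*: agrees with the DFA on every string of length ≤ 6
  (B) 1*(01*01*)*: on ε the DFA stays in S and rejects (S ∉ Accept), but the regex matches it → eliminate
  (C) (0|1)*00: on '00' the DFA goes S → S → S and rejects (S ∉ Accept), but the regex matches it → eliminate
  (D) 0(0|1)*: on '0' the DFA goes S → S and rejects (S ∉ Accept), but the regex matches it → eliminate
Only (A) is consistent with the DFA.
(A) (0|1)*11(0|1)*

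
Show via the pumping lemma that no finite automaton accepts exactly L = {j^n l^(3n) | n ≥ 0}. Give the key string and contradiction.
Assume L is regular with pumping length p. Idea: pumping the j-block breaks the 1:3 ratio.
Choose s = j^p l^(3p) (length 4p ≥ p). By the pumping lemma, s = xyz with |xy| ≤ p, |y| > 0, so y = j^k with k ≥ 1. Then xy²z = j^(p+k) l^(3p). For this to be in L we would need 3p = 3(p+k), i.e. 3k = 0, contradicting k ≥ 1. So xy²z ∉ L.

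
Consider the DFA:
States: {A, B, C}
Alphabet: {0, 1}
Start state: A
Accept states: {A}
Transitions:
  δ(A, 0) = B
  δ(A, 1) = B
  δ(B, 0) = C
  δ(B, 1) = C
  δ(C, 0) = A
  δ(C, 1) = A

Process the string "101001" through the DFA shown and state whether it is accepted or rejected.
Processing string "101001":
  A --1--> B
  B --0--> C
  C --1--> A
  A --0--> B
  B --0--> C
  C --1--> A
Final state: A
Accept states: {A}
Yes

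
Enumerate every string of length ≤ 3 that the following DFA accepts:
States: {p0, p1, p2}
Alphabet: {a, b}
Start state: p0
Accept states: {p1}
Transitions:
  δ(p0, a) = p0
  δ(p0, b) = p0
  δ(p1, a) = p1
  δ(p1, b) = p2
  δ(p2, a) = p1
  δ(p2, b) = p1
None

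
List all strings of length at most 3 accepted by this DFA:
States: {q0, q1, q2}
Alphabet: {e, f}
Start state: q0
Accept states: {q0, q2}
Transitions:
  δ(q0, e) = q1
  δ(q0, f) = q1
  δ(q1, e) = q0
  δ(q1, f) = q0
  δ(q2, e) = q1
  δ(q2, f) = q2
ε, ee, ef, fe, ff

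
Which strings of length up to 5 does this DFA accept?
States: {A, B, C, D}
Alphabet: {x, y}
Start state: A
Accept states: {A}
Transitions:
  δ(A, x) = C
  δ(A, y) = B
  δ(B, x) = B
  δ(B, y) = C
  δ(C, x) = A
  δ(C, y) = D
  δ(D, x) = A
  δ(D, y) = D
ε, xx, xyx, yyx, xxxx, xyyx, yxyx, yyyx, xxxyx, xxyyx, xyxxx, xyyyx, yxxyx, yxyyx, yyxxx, yyyyx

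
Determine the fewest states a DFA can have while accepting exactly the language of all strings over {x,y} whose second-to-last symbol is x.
By Myhill–Nerode, count the distinguishable equivalence classes: 2^2 = 4 classes — the DFA must remember the last 2 symbols read; every pair of distinct length-2 suffixes is distinguishable by some continuation.
4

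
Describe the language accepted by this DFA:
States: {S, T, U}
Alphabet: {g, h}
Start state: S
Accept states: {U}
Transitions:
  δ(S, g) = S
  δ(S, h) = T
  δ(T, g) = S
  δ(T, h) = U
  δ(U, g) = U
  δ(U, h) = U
Testing a few strings:
  'hgh' → reject
  'g' → reject
  'ghh' → accept
  'hhh' → accept
State roles: S=no progress toward hh; T=one trailing h; U=substring hh seen
All strings over {g,h} containing the substring hh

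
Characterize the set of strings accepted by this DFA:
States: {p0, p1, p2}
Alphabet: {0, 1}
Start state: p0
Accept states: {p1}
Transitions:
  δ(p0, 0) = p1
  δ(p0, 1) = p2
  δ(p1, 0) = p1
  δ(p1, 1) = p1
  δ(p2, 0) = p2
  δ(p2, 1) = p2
Testing a few strings:
  '1' → reject
  '101' → reject
  '0' → accept
  '11' → reject
State roles: p0=no input read; p1=started with 0; p2=started with 1 (dead)
All binary strings starting with 0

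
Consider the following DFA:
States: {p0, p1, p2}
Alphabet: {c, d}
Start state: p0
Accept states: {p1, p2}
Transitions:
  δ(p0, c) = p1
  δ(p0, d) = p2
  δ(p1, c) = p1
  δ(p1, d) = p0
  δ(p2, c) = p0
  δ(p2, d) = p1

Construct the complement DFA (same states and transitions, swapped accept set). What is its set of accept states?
Complement accept states = All states \ Original accept states
= {p0, p1, p2} \ {p1, p2}
{p0}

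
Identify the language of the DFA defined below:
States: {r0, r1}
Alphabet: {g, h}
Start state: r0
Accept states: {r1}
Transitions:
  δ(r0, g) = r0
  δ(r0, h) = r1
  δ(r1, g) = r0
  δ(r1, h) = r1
Testing a few strings:
  'ghg' → reject
  'hgg' → reject
  'g' → reject
  'ggg' → reject
State roles: r0=last symbol not h; r1=last symbol is h
All strings over {g,h} ending with h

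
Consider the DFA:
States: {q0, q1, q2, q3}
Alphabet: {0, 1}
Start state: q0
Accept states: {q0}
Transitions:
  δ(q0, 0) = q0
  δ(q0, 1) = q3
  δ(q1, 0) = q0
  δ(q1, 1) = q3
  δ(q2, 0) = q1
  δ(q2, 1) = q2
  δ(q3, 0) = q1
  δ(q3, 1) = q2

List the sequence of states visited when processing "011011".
read '0': q0 → q0
  read '1': q0 → q3
  read '1': q3 → q2
  read '0': q2 → q1
  read '1': q1 → q3
  read '1': q3 → q2
q0 -> q0 -> q3 -> q2 -> q1 -> q3 -> q2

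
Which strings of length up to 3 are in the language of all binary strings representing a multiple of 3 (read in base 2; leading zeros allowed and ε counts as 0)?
ε, 0, 00, 11, 000, 011, 110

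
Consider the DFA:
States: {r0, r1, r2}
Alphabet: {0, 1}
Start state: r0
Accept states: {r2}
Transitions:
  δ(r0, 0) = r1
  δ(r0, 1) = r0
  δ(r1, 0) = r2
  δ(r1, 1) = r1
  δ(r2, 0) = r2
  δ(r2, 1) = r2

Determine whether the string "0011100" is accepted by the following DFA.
Processing string "0011100":
  r0 --0--> r1
  r1 --0--> r2
  r2 --1--> r2
  r2 --1--> r2
  r2 --1--> r2
  r2 --0--> r2
  r2 --0--> r2
Final state: r2
Accept states: {r2}
Yes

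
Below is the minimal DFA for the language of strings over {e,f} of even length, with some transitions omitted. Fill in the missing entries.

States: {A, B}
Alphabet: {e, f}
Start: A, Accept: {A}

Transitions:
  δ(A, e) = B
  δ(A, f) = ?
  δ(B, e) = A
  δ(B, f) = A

From the language and accept set, identify what each state tracks — A: even length so far; B: odd length so far.
Each missing δ(q, a) is the state matching the new tracked value after reading a.
δ(A, f) = B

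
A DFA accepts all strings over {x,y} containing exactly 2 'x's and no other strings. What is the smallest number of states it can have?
By Myhill–Nerode, count the distinguishable equivalence classes: 4 classes — having seen 0, 1, 2, or >2 copies of 'x'; the count-2 class is the only accepting one and >2 is dead.
4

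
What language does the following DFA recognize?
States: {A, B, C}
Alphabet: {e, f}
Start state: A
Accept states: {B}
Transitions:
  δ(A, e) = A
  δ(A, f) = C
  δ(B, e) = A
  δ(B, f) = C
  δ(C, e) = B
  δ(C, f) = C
Testing a few strings:
  'f' → reject
  'fe' → accept
  'ff' → reject
  'e' → reject
State roles: A=no suffix match; B=suffix is fe; C=one trailing f
All strings over {e,f} ending with fe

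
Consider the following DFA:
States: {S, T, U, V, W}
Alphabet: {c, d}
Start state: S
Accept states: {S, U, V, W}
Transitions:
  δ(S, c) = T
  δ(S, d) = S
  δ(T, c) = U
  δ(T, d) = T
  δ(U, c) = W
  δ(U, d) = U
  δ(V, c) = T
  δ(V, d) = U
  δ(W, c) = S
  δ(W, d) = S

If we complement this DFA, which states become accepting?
Complement accept states = All states \ Original accept states
= {S, T, U, V, W} \ {S, U, V, W}
{T}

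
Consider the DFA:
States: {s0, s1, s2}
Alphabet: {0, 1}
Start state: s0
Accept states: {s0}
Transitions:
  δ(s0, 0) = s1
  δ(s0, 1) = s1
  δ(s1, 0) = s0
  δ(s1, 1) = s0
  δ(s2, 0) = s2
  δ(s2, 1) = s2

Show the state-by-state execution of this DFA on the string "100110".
read '1': s0 → s1
  read '0': s1 → s0
  read '0': s0 → s1
  read '1': s1 → s0
  read '1': s0 → s1
  read '0': s1 → s0
s0 -> s1 -> s0 -> s1 -> s0 -> s1 -> s0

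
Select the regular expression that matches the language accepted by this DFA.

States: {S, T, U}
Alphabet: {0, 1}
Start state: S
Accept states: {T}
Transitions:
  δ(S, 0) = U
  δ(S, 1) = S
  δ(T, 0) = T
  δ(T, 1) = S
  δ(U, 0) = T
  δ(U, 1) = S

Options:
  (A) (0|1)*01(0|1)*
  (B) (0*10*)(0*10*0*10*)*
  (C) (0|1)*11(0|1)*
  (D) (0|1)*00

Check each option against the DFA on short strings; one disagreement eliminates an option:
  (A) (0|1)*01(0|1)*: on '00' the DFA goes S → U → T and accepts (T ∈ Accept), but the regex does not match it → eliminate
  (B) (0*10*)(0*10*0*10*)*: on '1' the DFA goes S → S and rejects (S ∉ Accept), but the regex matches it → eliminate
  (C) (0|1)*11(0|1)*: on '00' the DFA goes S → U → T and accepts (T ∈ Accept), but the regex does not match it → eliminate
  (D) (0|1)*00: agrees with the DFA on every string of length ≤ 6
Only (D) is consistent with the DFA.
(D) (0|1)*00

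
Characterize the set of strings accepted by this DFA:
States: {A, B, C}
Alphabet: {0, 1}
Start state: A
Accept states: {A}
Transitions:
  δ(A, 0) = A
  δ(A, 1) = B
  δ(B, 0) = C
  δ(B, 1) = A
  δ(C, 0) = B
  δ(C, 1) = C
Testing a few strings:
  '1101' → reject
  '111' → reject
  '0' → accept
  '1011' → reject
State roles: A=value ≡ 0 (mod 3); B=value ≡ 1 (mod 3); C=value ≡ 2 (mod 3)
All binary strings representing a multiple of 3 (read in base 2; leading zeros allowed and ε counts as 0)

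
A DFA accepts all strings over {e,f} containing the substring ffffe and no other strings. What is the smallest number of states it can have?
By Myhill–Nerode, count the distinguishable equivalence classes: 6 classes — one per longest suffix of the input that is a prefix of 'ffffe' (lengths 0 through 4), plus an absorbing 'already seen ffffe' class.
6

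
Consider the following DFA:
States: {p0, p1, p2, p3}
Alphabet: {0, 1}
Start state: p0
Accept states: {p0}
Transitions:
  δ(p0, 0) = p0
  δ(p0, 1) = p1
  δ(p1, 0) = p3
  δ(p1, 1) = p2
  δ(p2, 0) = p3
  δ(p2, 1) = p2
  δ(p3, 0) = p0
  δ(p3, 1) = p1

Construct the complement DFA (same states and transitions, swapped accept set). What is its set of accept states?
Complement accept states = All states \ Original accept states
= {p0, p1, p2, p3} \ {p0}
{p1, p2, p3}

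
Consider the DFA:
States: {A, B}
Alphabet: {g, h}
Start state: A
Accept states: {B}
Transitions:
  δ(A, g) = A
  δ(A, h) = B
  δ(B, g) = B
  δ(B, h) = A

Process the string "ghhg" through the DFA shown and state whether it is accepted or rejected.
Processing string "ghhg":
  A --g--> A
  A --h--> B
  B --h--> A
  A --g--> A
Final state: A
Accept states: {B}
No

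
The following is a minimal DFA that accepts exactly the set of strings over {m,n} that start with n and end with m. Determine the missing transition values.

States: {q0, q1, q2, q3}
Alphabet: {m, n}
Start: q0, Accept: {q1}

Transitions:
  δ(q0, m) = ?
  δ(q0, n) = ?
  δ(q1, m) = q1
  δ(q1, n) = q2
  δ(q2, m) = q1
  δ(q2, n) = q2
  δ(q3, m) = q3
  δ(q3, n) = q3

From the language and accept set, identify what each state tracks — q0: no input read; q1: started with n, last symbol m; q2: started with n, last symbol n; q3: started with m (dead).
Each missing δ(q, a) is the state matching the new tracked value after reading a.
δ(q0, m) = q3; δ(q0, n) = q2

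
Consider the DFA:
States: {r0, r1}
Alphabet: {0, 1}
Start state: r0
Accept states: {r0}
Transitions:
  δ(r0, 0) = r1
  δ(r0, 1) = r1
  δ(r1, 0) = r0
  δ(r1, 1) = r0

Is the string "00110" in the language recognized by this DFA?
Processing string "00110":
  r0 --0--> r1
  r1 --0--> r0
  r0 --1--> r1
  r1 --1--> r0
  r0 --0--> r1
Final state: r1
Accept states: {r0}
No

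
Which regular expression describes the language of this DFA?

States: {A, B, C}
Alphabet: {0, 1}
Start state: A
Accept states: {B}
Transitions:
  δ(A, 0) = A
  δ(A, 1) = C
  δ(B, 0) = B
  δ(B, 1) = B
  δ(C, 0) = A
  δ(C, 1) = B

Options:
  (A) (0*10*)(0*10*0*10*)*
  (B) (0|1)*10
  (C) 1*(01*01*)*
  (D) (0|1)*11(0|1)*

Check each option against the DFA on short strings; one disagreement eliminates an option:
  (A) (0*10*)(0*10*0*10*)*: on '1' the DFA goes A → C and rejects (C ∉ Accept), but the regex matches it → eliminate
  (B) (0|1)*10: on '10' the DFA goes A → C → A and rejects (A ∉ Accept), but the regex matches it → eliminate
  (C) 1*(01*01*)*: on ε the DFA stays in A and rejects (A ∉ Accept), but the regex matches it → eliminate
  (D) (0|1)*11(0|1)*: agrees with the DFA on every string of length ≤ 6
Only (D) is consistent with the DFA.
(D) (0|1)*11(0|1)*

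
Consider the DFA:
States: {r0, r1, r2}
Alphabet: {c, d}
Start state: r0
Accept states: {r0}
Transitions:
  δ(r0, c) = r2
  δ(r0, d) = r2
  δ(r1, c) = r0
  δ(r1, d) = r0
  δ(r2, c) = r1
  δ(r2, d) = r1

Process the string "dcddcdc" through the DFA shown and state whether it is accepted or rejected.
Processing string "dcddcdc":
  r0 --d--> r2
  r2 --c--> r1
  r1 --d--> r0
  r0 --d--> r2
  r2 --c--> r1
  r1 --d--> r0
  r0 --c--> r2
Final state: r2
Accept states: {r0}
No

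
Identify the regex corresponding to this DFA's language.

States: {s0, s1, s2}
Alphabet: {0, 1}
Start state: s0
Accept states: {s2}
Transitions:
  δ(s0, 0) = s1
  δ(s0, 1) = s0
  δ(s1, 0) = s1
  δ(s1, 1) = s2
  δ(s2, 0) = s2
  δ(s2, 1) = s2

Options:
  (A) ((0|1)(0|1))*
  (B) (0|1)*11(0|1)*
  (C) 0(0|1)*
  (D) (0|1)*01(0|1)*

Check each option against the DFA on short strings; one disagreement eliminates an option:
  (A) ((0|1)(0|1))*: on ε the DFA stays in s0 and rejects (s0 ∉ Accept), but the regex matches it → eliminate
  (B) (0|1)*11(0|1)*: on '01' the DFA goes s0 → s1 → s2 and accepts (s2 ∈ Accept), but the regex does not match it → eliminate
  (C) 0(0|1)*: on '0' the DFA goes s0 → s1 and rejects (s1 ∉ Accept), but the regex matches it → eliminate
  (D) (0|1)*01(0|1)*: agrees with the DFA on every string of length ≤ 6
Only (D) is consistent with the DFA.
(D) (0|1)*01(0|1)*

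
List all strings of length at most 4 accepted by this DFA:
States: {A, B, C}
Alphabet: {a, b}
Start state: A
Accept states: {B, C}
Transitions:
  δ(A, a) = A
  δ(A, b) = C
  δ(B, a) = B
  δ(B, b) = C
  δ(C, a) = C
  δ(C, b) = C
b, ab, ba, bb, aab, aba, abb, baa, bab, bba, bbb, aaab, aaba, aabb, abaa, abab, abba, abbb, baaa, baab, baba, babb, bbaa, bbab, bbba, bbbb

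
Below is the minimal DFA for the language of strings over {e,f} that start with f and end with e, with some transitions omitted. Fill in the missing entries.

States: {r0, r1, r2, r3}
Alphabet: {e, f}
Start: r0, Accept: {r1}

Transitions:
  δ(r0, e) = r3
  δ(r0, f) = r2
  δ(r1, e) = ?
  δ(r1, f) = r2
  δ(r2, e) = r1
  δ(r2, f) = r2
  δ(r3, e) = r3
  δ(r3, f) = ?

From the language and accept set, identify what each state tracks — r0: no input read; r1: started with f, last symbol e; r2: started with f, last symbol f; r3: started with e (dead).
Each missing δ(q, a) is the state matching the new tracked value after reading a.
δ(r1, e) = r1; δ(r3, f) = r3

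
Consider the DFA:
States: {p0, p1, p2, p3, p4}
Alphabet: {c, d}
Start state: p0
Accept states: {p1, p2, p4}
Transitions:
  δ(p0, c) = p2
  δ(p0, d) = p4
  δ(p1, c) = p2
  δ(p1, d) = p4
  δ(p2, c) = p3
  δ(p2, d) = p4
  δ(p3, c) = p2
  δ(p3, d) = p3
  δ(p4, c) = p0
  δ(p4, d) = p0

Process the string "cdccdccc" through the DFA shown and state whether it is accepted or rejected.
Processing string "cdccdccc":
  p0 --c--> p2
  p2 --d--> p4
  p4 --c--> p0
  p0 --c--> p2
  p2 --d--> p4
  p4 --c--> p0
  p0 --c--> p2
  p2 --c--> p3
Final state: p3
Accept states: {p1, p2, p4}
No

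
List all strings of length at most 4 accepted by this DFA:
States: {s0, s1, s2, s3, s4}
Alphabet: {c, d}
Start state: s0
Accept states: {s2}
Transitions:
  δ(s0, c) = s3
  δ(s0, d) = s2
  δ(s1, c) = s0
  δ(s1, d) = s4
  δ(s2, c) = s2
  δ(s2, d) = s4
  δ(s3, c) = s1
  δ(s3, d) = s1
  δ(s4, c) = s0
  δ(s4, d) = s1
d, dc, dcc, cccd, cdcd, dccc, ddcd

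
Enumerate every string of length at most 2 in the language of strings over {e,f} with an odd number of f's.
f, ef, fe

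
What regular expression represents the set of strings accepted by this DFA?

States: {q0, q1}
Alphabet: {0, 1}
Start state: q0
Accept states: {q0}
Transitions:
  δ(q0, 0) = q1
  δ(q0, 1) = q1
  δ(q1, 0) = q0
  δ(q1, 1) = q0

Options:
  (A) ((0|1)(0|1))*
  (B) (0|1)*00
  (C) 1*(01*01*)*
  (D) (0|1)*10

Check each option against the DFA on short strings; one disagreement eliminates an option:
  (A) ((0|1)(0|1))*: agrees with the DFA on every string of length ≤ 6
  (B) (0|1)*00: on ε the DFA stays in q0 and accepts (q0 ∈ Accept), but the regex does not match it → eliminate
  (C) 1*(01*01*)*: on '1' the DFA goes q0 → q1 and rejects (q1 ∉ Accept), but the regex matches it → eliminate
  (D) (0|1)*10: on ε the DFA stays in q0 and accepts (q0 ∈ Accept), but the regex does not match it → eliminate
Only (A) is consistent with the DFA.
(A) ((0|1)(0|1))*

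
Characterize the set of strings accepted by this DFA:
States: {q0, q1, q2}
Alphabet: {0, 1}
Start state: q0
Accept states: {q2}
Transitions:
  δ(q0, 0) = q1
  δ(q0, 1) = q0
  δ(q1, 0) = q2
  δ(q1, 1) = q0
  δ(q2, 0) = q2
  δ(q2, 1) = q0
Testing a few strings:
  '0000' → accept
  '0' → reject
  '111' → reject
  '010' → reject
State roles: q0=last symbol not 0; q1=one trailing 0; q2=two trailing 0's
All binary strings ending with 00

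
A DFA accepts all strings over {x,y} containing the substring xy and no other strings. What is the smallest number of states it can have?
By Myhill–Nerode, count the distinguishable equivalence classes: 3 classes — one per longest suffix of the input that is a prefix of 'xy' (lengths 0 through 1), plus an absorbing 'already seen xy' class.
3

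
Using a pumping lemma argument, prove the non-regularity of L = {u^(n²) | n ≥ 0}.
Assume L is regular with pumping length p. Idea: pumping adds a fixed amount, but gaps between consecutive squares grow.
Choose s = u^(p²) (length p² ≥ p). By the pumping lemma, s = xyz with |xy| ≤ p, |y| > 0, so |y| = k with 1 ≤ k ≤ p. Then |xy²z| = p²+k. Since p² < p²+k ≤ p²+p < (p+1)², the length p²+k lies strictly between consecutive squares, so it is not a perfect square and xy²z ∉ L.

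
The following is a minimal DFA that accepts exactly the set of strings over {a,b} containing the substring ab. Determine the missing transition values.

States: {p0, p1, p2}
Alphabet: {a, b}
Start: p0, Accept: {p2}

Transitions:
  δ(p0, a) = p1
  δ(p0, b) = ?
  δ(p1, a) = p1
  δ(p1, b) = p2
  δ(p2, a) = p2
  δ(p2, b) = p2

From the language and accept set, identify what each state tracks — p0: no a seen yet; p1: seen a a, waiting for b; p2: substring ab seen.
Each missing δ(q, a) is the state matching the new tracked value after reading a.
δ(p0, b) = p0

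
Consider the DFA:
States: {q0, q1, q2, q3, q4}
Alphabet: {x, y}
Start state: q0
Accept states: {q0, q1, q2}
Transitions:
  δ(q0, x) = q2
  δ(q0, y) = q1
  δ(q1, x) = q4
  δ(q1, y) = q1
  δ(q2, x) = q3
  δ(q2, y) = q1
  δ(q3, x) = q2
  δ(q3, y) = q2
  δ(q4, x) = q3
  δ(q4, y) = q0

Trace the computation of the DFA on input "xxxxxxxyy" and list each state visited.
read 'x': q0 → q2
  read 'x': q2 → q3
  read 'x': q3 → q2
  read 'x': q2 → q3
  read 'x': q3 → q2
  read 'x': q2 → q3
  read 'x': q3 → q2
  read 'y': q2 → q1
  read 'y': q1 → q1
q0 -> q2 -> q3 -> q2 -> q3 -> q2 -> q3 -> q2 -> q1 -> q1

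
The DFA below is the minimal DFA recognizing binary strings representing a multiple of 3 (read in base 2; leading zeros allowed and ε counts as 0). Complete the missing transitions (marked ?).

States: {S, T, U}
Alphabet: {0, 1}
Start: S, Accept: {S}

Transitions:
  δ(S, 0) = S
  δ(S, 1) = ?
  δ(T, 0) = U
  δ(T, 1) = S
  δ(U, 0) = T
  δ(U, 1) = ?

From the language and accept set, identify what each state tracks — S: value ≡ 0 (mod 3); T: value ≡ 1 (mod 3); U: value ≡ 2 (mod 3).
Each missing δ(q, a) is the state matching the new tracked value after reading a.
δ(S, 1) = T; δ(U, 1) = U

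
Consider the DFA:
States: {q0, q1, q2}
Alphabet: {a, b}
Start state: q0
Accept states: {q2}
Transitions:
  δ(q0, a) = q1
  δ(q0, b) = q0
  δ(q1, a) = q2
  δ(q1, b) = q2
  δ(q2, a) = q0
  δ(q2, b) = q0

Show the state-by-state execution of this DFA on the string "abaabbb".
read 'a': q0 → q1
  read 'b': q1 → q2
  read 'a': q2 → q0
  read 'a': q0 → q1
  read 'b': q1 → q2
  read 'b': q2 → q0
  read 'b': q0 → q0
q0 -> q1 -> q2 -> q0 -> q1 -> q2 -> q0 -> q0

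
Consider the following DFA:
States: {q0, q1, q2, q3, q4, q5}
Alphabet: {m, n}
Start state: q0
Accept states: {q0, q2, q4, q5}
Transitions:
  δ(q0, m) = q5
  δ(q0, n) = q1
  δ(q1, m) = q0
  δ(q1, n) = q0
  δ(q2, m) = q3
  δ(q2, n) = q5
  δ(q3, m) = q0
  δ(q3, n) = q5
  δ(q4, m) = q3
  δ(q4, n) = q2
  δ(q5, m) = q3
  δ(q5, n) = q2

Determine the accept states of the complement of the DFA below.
Complement accept states = All states \ Original accept states
= {q0, q1, q2, q3, q4, q5} \ {q0, q2, q4, q5}
{q1, q3}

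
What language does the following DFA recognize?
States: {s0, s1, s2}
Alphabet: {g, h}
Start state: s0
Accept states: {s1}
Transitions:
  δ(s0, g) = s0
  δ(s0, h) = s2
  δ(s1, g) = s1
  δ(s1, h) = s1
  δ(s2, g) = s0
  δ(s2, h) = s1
Testing a few strings:
  'gh' → reject
  'hgg' → reject
  'g' → reject
  'hhgh' → accept
State roles: s0=no progress toward hh; s1=substring hh seen; s2=one trailing h
All strings over {g,h} containing the substring hh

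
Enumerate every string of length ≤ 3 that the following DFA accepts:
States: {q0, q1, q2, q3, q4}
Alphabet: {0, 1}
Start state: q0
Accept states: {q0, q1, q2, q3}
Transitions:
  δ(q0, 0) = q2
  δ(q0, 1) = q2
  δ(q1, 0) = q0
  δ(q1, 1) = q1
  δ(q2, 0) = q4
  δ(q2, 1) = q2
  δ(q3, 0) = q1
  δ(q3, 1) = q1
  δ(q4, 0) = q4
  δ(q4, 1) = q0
ε, 0, 1, 01, 11, 001, 011, 101, 111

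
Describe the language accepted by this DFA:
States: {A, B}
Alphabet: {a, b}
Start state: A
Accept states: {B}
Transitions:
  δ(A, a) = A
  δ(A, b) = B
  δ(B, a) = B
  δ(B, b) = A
Testing a few strings:
  'b' → accept
  'bba' → reject
  'a' → reject
  'aa' → reject
State roles: A=even number of b's so far; B=odd number of b's so far
All strings over {a,b} with an odd number of b's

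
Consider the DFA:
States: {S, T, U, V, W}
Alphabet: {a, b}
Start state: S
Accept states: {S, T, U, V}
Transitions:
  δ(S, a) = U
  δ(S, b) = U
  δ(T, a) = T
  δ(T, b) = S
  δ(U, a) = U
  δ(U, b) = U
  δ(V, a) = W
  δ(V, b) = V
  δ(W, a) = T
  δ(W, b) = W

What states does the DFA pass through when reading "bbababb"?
read 'b': S → U
  read 'b': U → U
  read 'a': U → U
  read 'b': U → U
  read 'a': U → U
  read 'b': U → U
  read 'b': U → U
S -> U -> U -> U -> U -> U -> U -> U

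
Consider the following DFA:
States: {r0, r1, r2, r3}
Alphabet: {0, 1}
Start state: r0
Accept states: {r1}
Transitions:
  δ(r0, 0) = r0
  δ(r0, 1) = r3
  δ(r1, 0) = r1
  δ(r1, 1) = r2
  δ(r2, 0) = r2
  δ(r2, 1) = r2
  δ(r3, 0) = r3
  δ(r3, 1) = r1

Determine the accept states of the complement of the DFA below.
Complement accept states = All states \ Original accept states
= {r0, r1, r2, r3} \ {r1}
{r0, r2, r3}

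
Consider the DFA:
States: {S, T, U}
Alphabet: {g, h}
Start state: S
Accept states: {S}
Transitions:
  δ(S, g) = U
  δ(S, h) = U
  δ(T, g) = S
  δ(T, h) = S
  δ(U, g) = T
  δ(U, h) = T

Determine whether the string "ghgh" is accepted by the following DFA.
Processing string "ghgh":
  S --g--> U
  U --h--> T
  T --g--> S
  S --h--> U
Final state: U
Accept states: {S}
No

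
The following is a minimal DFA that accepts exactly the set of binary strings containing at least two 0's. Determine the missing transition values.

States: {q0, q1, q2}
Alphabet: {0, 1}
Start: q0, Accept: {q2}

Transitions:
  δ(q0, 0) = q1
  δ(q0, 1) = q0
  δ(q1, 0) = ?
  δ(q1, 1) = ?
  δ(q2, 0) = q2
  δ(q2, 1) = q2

From the language and accept set, identify what each state tracks — q0: zero 0's seen; q1: one 0 seen; q2: ≥ two 0's seen.
Each missing δ(q, a) is the state matching the new tracked value after reading a.
δ(q1, 0) = q2; δ(q1, 1) = q1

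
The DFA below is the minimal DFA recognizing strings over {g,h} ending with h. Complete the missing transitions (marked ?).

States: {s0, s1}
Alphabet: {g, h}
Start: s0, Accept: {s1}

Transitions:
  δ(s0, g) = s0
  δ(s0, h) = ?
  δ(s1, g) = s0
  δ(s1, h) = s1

From the language and accept set, identify what each state tracks — s0: last symbol not h; s1: last symbol is h.
Each missing δ(q, a) is the state matching the new tracked value after reading a.
δ(s0, h) = s1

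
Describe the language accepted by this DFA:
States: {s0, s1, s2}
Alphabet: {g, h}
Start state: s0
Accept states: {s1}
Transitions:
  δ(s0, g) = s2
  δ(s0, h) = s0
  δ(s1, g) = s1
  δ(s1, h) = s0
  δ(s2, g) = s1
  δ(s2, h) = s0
Testing a few strings:
  'hg' → reject
  'hhh' → reject
  'gggg' → accept
  'hggg' → accept
State roles: s0=last symbol not g; s1=two trailing g's; s2=one trailing g
All strings over {g,h} ending with gg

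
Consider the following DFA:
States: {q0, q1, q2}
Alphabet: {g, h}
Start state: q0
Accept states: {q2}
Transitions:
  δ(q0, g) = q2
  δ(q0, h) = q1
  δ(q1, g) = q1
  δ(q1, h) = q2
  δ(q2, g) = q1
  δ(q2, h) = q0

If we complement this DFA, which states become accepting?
Complement accept states = All states \ Original accept states
= {q0, q1, q2} \ {q2}
{q0, q1}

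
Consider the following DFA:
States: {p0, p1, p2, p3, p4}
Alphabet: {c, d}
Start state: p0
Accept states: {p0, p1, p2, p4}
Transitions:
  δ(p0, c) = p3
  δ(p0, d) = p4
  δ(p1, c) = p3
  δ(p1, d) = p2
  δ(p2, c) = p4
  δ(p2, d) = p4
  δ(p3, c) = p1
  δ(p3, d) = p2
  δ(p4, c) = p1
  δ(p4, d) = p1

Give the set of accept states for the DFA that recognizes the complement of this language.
Complement accept states = All states \ Original accept states
= {p0, p1, p2, p3, p4} \ {p0, p1, p2, p4}
{p3}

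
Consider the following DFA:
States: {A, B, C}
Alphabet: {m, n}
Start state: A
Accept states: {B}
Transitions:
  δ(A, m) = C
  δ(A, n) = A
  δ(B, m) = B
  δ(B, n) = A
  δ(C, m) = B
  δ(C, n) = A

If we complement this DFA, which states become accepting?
Complement accept states = All states \ Original accept states
= {A, B, C} \ {B}
{A, C}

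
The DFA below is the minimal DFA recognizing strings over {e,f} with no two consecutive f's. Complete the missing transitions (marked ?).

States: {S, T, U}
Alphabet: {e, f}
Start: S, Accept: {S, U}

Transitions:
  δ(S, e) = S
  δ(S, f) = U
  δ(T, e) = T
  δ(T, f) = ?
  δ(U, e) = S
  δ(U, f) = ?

From the language and accept set, identify what each state tracks — S: last symbol not f (ok); T: saw ff (dead); U: last symbol f (ok).
Each missing δ(q, a) is the state matching the new tracked value after reading a.
δ(T, f) = T; δ(U, f) = T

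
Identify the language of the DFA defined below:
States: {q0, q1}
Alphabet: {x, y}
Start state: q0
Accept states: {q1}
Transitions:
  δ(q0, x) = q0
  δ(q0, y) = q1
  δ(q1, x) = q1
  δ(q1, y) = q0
Testing a few strings:
  'yy' → reject
  'xy' → accept
  'yxx' → accept
  'y' → accept
State roles: q0=even number of y's so far; q1=odd number of y's so far
All strings over {x,y} with an odd number of y's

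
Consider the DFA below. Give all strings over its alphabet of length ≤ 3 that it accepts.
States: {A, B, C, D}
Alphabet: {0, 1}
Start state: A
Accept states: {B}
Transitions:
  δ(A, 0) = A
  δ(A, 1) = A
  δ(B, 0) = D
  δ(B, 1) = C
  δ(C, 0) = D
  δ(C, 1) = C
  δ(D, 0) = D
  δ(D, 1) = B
None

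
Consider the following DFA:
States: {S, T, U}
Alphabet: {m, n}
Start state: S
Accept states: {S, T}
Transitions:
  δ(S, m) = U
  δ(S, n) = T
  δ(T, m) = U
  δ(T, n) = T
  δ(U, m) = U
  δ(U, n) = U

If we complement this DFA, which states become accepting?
Complement accept states = All states \ Original accept states
= {S, T, U} \ {S, T}
{U}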